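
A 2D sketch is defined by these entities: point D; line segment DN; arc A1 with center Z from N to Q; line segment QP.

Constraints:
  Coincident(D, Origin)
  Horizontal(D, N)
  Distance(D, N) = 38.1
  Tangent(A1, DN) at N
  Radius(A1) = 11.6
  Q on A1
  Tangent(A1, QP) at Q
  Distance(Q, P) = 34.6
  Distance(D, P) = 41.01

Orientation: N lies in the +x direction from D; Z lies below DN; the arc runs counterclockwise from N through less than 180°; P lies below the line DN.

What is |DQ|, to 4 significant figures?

28.34

D is at the origin; DN is horizontal with |DN| = 38.1 and N on the +x side, so N = (38.10, 0.000). Since A1 is tangent to DN there, ZN ⟂ DN, so Z = N + (0, -11.6) = (38.10, -11.60). Since ZQ ⟂ QP (tangency), |ZP| = √(11.6² + 34.6²) = 36.49 regardless of where Q sits on A1. So P lies on both circle(D, 41.01) and circle(Z, 36.49); the below-DN intersection is P = (13.63, -38.68). Q is the foot of the tangent from P: Q = (27.47, -6.962).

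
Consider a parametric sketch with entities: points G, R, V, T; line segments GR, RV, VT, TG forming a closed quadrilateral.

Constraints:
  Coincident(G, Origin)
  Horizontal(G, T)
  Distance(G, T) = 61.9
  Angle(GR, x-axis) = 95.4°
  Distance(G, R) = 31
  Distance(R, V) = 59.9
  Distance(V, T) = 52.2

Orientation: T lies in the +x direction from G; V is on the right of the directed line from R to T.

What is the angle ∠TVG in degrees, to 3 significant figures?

93.0°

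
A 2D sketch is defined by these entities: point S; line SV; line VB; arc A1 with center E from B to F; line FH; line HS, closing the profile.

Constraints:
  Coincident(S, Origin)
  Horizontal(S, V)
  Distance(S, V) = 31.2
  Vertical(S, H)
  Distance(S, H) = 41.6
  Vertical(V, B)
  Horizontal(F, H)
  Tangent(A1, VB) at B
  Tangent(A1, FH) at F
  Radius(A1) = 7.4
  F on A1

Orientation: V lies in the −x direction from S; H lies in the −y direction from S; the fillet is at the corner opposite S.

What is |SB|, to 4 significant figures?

46.29

S is at the origin; S and V share the same y with |SV| = 31.2 and V on the −x side, so V = (-31.20, 0.000). S and H share the same x with |SH| = 41.6 and H on the −y side, so H = (0.000, -41.60). The virtual corner opposite S is at (-31.20, -41.60). Since A1 is tangent to VB there, EB ⟂ VB and since A1 is tangent to FH there, EF ⟂ FH, with radius 7.4, so the center E sits 7.4 in from both sides at E = (-23.80, -34.20). That places the tangent points at B = (-31.20, -34.20) on VB and F = (-23.80, -41.60) on FH. Then |SB| = |B − S| = 46.29.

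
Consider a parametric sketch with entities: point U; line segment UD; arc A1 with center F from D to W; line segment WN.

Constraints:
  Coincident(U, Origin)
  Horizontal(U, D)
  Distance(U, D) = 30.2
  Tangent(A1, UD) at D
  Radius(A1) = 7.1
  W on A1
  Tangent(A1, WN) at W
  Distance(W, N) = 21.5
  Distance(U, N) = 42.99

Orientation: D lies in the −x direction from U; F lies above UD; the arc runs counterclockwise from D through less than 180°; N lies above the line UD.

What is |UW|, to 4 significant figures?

25.42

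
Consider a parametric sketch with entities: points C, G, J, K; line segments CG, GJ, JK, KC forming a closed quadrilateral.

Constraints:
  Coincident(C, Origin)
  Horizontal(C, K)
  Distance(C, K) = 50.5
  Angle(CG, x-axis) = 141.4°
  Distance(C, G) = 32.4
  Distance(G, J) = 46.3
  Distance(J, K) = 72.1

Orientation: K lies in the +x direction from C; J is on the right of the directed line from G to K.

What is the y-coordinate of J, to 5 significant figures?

-25.333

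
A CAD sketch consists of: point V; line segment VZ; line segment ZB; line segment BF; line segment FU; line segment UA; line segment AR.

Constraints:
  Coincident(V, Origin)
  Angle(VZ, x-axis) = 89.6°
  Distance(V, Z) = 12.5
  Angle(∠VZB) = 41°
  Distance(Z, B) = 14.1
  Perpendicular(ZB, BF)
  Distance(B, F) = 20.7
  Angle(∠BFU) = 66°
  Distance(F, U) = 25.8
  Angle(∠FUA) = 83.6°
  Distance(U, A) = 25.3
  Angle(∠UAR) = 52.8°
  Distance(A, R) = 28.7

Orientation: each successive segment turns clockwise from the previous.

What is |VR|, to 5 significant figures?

8.2779

∠FUA = 83.6° gives UA at 10.200° from the x-axis; with |UA| = 25.3, A = (11.076, 17.528). ∠UAR = 52.8° gives AR at -117.00° from the x-axis; with |AR| = 28.7, R = (-1.9539, -8.0440). Then |VR| = |R − V| = 8.2779.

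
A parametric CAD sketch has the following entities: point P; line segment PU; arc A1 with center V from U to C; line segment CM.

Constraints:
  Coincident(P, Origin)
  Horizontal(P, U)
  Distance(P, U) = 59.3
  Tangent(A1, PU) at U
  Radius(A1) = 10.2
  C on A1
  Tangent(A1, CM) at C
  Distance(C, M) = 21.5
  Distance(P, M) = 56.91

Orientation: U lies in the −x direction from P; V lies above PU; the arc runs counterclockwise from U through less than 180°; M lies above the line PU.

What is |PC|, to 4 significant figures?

50.04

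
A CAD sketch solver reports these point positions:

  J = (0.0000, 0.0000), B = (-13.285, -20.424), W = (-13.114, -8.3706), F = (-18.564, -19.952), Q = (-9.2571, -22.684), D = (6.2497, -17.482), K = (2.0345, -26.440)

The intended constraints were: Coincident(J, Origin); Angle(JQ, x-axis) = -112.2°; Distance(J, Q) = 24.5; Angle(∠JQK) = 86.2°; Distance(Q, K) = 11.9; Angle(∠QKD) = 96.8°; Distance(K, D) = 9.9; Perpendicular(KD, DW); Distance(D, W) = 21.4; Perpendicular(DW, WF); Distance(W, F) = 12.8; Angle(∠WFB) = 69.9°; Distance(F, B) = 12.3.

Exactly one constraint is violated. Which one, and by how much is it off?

Distance(F, B) = 12.3 — off by 7.00.

J = (0.00, 0.00) ✓; JQ at -112.2° ✓; |JQ| = 24.50 ✓; ∠JQK = 86.20° ✓; |QK| = 11.90 ✓; ∠QKD = 96.80° ✓; |KD| = 9.900 ✓; ∠(KD, DW) = 90.00° ✓; |DW| = 21.40 ✓; ∠(DW, WF) = 90.00° ✓; |WF| = 12.80 ✓; ∠WFB = 69.91° ✓; |FB| = 5.300 ✗.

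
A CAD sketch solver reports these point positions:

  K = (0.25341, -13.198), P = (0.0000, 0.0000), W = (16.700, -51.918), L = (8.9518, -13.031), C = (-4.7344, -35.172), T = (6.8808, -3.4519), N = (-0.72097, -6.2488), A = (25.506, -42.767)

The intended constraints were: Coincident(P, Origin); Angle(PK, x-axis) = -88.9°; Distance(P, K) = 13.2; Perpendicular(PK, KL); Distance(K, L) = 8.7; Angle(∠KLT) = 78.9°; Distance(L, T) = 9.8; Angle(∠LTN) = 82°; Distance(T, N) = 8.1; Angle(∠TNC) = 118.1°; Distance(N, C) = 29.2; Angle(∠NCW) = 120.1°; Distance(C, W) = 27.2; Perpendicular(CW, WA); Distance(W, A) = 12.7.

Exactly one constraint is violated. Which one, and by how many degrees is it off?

Perpendicular(CW, WA) — off by 5.90°.

P = (0.00, 0.00) ✓; PK at -88.90° ✓; |PK| = 13.20 ✓; ∠(PK, KL) = 90.00° ✓; |KL| = 8.700 ✓; ∠KLT = 78.90° ✓; |LT| = 9.800 ✓; ∠LTN = 82.00° ✓; |TN| = 8.100 ✓; ∠TNC = 118.1° ✓; |NC| = 29.20 ✓; ∠NCW = 120.1° ✓; |CW| = 27.20 ✓; ∠(CW, WA) = 84.10° ✗; |WA| = 12.70 ✓.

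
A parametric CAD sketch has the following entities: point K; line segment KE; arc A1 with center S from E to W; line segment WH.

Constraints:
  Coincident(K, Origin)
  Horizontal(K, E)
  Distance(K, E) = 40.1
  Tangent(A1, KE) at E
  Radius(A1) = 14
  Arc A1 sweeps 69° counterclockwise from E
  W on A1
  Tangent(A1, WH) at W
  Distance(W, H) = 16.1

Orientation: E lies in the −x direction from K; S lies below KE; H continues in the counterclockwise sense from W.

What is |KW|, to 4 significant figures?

53.92

K is at the origin; KE is horizontal with |KE| = 40.1 and E on the −x side, so E = (-40.10, 0.000). Since A1 is tangent to KE there, SE ⟂ KE, so S = E + (0, -14) = (-40.10, -14.00). On A1, E sits at bearing 90° from S; a 69° counterclockwise sweep puts W at bearing 159°, so W = S + 14.0·(cos 159°, sin 159°) = (-53.17, -8.983). Then |KW| = |W − K| = 53.92.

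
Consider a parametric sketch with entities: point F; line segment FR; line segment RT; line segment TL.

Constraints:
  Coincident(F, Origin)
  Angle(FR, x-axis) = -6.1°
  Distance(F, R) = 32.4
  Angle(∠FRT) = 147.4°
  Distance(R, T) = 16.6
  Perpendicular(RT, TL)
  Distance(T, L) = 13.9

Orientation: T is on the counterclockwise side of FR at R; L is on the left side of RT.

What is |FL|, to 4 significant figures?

44.04

F is at the origin; FR runs at -6.1° with length 32.4, so R = 32.4·(cos -6.1°, sin -6.1°) = (32.22, -3.443). ∠FRT = 147.4°, so RT runs at -6.1° + (180° − 147.4°) = 26.50° from the x-axis; with |RT| = 16.6, T = R + 16.6·(cos 26.50°, sin 26.50°) = (47.07, 3.964). The perpendicularity gives TL at right angles to RT; with |TL| = 13.9 on the left of RT, L = T + 13.9·(-0.4462, 0.8949) = (40.87, 16.40). Then |FL| = |L − F| = 44.04.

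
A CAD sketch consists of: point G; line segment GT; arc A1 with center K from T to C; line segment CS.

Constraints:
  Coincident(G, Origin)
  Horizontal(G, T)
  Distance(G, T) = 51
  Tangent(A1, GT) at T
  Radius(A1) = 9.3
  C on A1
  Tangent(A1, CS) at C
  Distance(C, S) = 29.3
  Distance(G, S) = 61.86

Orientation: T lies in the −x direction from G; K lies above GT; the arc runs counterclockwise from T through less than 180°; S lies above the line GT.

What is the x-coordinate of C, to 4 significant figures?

-41.86

Checks: G = (0.00, 0.00) ✓; |KC| = 9.300 ✓; ∠(KC, CS) = 90.00° ✓; |CS| = 29.30 ✓; |GS| = 61.86 ✓.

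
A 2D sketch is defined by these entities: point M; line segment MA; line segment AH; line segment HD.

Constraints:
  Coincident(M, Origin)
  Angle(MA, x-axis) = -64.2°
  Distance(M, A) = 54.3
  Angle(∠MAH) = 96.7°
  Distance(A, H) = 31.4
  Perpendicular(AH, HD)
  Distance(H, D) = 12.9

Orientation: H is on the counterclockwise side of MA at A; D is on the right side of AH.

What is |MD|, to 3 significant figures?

76.7

∠MAH = 96.7°, so AH runs at -64.2° + (180° − 96.7°) = 19.1° from the x-axis; with |AH| = 31.4, H = A + 31.4·(cos 19.1°, sin 19.1°) = (53.3, -38.6). AH is perpendicular to HD; with |HD| = 12.9 on the right of AH, D = H + 12.9·(0.327, -0.945) = (57.5, -50.8). Then |MD| = |D − M| = 76.7.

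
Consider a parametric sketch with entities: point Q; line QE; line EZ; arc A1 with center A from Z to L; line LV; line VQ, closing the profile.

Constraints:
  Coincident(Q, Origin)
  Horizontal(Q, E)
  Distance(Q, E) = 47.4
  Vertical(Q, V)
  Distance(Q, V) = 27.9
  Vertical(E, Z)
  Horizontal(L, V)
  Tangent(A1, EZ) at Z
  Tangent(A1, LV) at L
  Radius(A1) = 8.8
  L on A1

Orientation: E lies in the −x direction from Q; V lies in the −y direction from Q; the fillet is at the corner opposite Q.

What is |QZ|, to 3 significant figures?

51.1

Q is at the origin; Q and E share the same y with |QE| = 47.4 and E on the −x side, so E = (-47.4, 0.00). Q and V share the same x with |QV| = 27.9 and V on the −y side, so V = (0.00, -27.9). The virtual corner opposite Q is at (-47.4, -27.9). A1 meets EZ tangentially, so AZ is at right angles to EZ and the tangent condition forces AL to be normal to LV, with radius 8.8, so the center A sits 8.8 in from both sides at A = (-38.6, -19.1). That places the tangent points at Z = (-47.4, -19.1) on EZ and L = (-38.6, -27.9) on LV. Then |QZ| = |Z − Q| = 51.1.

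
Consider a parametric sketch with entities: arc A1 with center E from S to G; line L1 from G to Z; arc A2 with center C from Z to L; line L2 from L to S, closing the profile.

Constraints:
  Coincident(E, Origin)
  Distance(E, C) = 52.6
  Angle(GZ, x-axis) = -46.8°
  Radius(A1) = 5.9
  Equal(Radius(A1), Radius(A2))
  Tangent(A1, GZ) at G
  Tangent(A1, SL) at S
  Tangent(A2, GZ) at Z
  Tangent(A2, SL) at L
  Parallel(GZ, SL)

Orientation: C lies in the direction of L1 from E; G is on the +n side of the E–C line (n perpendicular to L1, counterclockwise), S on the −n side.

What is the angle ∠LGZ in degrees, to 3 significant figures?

12.6°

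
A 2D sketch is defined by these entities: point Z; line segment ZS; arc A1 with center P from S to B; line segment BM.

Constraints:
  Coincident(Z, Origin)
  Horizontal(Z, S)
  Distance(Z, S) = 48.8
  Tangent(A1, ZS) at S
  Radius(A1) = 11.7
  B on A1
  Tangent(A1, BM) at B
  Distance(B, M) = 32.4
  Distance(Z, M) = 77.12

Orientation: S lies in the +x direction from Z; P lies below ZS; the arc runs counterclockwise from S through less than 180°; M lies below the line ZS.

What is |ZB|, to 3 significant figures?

45.5

Checks: |PB| = 11.70 ✓; ∠(PB, BM) = 90.00° ✓; |BM| = 32.40 ✓; |ZM| = 77.12 ✓.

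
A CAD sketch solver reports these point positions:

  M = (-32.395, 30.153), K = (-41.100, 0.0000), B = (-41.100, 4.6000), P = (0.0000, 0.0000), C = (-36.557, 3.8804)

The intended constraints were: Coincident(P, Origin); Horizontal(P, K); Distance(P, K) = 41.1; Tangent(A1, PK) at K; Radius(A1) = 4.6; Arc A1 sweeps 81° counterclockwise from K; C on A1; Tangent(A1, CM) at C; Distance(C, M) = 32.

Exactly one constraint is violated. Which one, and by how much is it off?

Distance(C, M) = 32 — off by 5.40.

P = (0.00, 0.00) ✓; P.y = 0.00, K.y = 0.00 ✓; |PK| = 41.10 ✓; ∠(BK, KP) = 90.00° ✓; |BK| = 4.600 ✓; bearing(B→C) − bearing(B→K) = 81.00° ✓; |BC| = 4.600 ✓; ∠(BC, CM) = 90.00° ✓; |CM| = 26.60 ✗.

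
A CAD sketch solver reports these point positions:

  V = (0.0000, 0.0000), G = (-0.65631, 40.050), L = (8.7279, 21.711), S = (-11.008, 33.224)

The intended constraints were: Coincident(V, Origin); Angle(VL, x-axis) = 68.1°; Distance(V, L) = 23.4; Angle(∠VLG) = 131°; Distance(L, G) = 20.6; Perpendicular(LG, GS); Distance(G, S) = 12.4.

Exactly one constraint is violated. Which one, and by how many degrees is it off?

Perpendicular(LG, GS) — off by 6.30°.

V = (0.00, 0.00) ✓; VL at 68.10° ✓; |VL| = 23.40 ✓; ∠VLG = 131.0° ✓; |LG| = 20.60 ✓; ∠(LG, GS) = 96.30° ✗; |GS| = 12.40 ✓.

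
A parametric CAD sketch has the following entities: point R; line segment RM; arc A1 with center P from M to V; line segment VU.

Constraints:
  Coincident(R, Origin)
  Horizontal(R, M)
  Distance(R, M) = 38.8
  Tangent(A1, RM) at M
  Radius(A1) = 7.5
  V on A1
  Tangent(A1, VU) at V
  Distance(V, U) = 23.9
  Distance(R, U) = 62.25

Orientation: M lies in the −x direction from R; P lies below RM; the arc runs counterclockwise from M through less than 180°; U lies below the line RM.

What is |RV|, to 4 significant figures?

45.45

Checks: |PV| = 7.500 ✓; ∠(PV, VU) = 90.00° ✓; |VU| = 23.90 ✓; |RU| = 62.25 ✓.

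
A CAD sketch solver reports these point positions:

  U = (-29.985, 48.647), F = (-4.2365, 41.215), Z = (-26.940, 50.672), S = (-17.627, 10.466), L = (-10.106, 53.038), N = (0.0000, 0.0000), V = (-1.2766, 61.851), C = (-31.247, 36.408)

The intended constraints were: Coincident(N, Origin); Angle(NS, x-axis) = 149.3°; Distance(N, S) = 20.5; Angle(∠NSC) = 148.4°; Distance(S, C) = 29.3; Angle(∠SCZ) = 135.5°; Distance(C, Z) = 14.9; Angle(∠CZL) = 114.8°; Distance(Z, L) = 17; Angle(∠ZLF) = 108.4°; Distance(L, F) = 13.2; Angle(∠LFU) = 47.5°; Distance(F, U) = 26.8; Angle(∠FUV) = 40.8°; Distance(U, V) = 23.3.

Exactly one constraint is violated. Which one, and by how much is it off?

Distance(U, V) = 23.3 — off by 8.30.

N = (0.00, 0.00) ✓; NS at 149.3° ✓; |NS| = 20.50 ✓; ∠NSC = 148.4° ✓; |SC| = 29.30 ✓; ∠SCZ = 135.5° ✓; |CZ| = 14.90 ✓; ∠CZL = 114.8° ✓; |ZL| = 17.00 ✓; ∠ZLF = 108.4° ✓; |LF| = 13.20 ✓; ∠LFU = 47.50° ✓; |FU| = 26.80 ✓; ∠FUV = 40.80° ✓; |UV| = 31.60 ✗.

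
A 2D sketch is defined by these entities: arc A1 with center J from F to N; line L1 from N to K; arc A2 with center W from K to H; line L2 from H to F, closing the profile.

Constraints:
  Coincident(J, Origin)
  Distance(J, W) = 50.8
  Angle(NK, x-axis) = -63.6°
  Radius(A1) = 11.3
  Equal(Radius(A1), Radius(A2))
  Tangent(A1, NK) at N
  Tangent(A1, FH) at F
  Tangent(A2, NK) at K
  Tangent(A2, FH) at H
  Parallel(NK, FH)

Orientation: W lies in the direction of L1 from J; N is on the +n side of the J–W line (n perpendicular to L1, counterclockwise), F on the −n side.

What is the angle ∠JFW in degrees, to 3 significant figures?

77.5°

The slot axis is L1's direction at -63.6°, so u = (cos -63.6°, sin -63.6°) = (0.445, -0.896) and n = (−sin -63.6°, cos -63.6°) = (0.896, 0.445). J is at the origin and W lies 50.8 along u from J, so W = 50.8·u = (22.6, -45.5). Tangency of A1 to both parallel lines with radius 11.3 puts N and F at J ± 11.3·n: N = (10.1, 5.02), F = (-10.1, -5.02). Then cos ∠JFW = FJ·FW / (|FJ||FW|), giving 77.5°.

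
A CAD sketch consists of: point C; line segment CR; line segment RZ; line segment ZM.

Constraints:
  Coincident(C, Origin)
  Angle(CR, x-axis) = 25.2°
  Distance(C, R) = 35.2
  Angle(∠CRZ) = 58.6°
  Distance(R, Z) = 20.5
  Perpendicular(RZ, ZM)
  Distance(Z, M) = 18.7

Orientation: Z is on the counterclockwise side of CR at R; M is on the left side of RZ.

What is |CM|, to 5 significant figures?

11.549

C is at the origin; CR runs at 25.2° with length 35.2, so R = 35.2·(cos 25.2°, sin 25.2°) = (31.850, 14.987). ∠CRZ = 58.6°, so RZ runs at 25.2° + (180° − 58.6°) = 146.60° from the x-axis; with |RZ| = 20.5, Z = R + 20.5·(cos 146.60°, sin 146.60°) = (14.736, 26.272). The perpendicularity gives ZM at right angles to RZ; with |ZM| = 18.7 on the left of RZ, M = Z + 18.7·(-0.55048, -0.83485) = (4.4415, 10.661). Then |CM| = |M − C| = 11.549.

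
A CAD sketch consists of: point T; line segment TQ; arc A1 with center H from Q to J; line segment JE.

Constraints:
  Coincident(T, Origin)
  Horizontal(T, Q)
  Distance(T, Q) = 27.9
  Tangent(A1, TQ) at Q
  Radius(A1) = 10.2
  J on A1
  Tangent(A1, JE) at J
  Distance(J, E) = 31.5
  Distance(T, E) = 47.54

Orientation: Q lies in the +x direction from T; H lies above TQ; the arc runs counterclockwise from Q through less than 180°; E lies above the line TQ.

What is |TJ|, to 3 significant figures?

39.8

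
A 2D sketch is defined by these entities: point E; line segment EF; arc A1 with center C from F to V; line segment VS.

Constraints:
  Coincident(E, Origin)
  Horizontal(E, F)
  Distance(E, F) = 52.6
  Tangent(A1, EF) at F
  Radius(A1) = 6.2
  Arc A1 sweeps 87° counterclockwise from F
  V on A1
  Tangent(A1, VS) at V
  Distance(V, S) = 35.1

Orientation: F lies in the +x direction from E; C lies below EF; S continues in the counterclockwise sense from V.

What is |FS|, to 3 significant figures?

41.7

E is at the origin; EF is horizontal with |EF| = 52.6 and F on the +x side, so F = (52.6, 0.00). The tangent condition forces CF to be normal to EF, so C = F + (0, -6.2) = (52.6, -6.20). On A1, F sits at bearing 90° from C; an 87° counterclockwise sweep puts V at bearing 177°, so V = C + 6.2·(cos 177°, sin 177°) = (46.4, -5.88). The tangent condition forces CV to be normal to VS, so VS runs along (−sin 177°, cos 177°); with |VS| = 35.1, S = (44.6, -40.9). Then |FS| = |S − F| = 41.7.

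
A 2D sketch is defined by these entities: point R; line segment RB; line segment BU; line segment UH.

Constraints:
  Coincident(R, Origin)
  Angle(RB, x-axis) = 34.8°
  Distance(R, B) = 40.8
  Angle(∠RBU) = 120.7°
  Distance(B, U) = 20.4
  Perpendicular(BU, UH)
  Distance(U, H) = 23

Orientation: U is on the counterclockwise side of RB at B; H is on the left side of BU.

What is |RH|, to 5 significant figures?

42.964

R is at the origin; RB runs at 34.8° with length 40.8, so B = 40.8·(cos 34.8°, sin 34.8°) = (33.503, 23.285). ∠RBU = 120.7°, so BU runs at 34.8° + (180° − 120.7°) = 94.100° from the x-axis; with |BU| = 20.4, U = B + 20.4·(cos 94.100°, sin 94.100°) = (32.044, 43.633). The perpendicularity gives UH at right angles to BU; with |UH| = 23.0 on the left of BU, H = U + 23.0·(-0.99744, -0.071497) = (9.1032, 41.988). Then |RH| = |H − R| = 42.964.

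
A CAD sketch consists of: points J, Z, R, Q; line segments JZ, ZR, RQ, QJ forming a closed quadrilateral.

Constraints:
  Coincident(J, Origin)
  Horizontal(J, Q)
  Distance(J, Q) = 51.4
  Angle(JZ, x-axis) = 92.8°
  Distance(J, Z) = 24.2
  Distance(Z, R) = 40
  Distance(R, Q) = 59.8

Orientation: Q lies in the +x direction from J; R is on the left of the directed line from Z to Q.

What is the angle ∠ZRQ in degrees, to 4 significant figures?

67.55°

J is at the origin; J and Q share the same y with |JQ| = 51.4 and Q in +x, so Q = (51.4, 0). JZ runs at 92.8° with |JZ| = 24.2, so Z = (-1.182, 24.17). R is determined by |ZR| = 40.0 and |RQ| = 59.8 together: it lies at the intersection of circle(Z, 40.0) and circle(Q, 59.8). With |ZQ| = 57.87, the foot of the radical line on ZQ is 11.86 from Z and the perpendicular offset is √(40.0² − 11.86²) = 38.20. Taking the left-of-ZQ solution: R = (25.55, 53.93).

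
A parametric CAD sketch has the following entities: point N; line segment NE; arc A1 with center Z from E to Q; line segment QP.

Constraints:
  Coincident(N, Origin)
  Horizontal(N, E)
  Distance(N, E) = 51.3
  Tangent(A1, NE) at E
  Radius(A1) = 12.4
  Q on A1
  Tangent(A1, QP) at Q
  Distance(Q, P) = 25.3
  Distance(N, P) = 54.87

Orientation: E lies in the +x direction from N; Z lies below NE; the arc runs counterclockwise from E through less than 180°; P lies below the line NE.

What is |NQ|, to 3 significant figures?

40.9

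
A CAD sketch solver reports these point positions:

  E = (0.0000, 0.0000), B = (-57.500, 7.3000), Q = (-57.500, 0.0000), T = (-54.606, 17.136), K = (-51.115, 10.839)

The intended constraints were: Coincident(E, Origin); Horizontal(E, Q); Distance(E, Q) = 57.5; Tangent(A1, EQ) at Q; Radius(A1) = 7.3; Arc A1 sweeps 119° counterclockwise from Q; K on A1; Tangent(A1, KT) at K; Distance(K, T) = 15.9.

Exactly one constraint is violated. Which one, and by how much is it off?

Distance(K, T) = 15.9 — off by 8.70.

E = (0.00, 0.00) ✓; E.y = 0.00, Q.y = 0.00 ✓; |EQ| = 57.50 ✓; ∠(BQ, QE) = 90.00° ✓; |BQ| = 7.300 ✓; bearing(B→K) − bearing(B→Q) = 119.0° ✓; |BK| = 7.300 ✓; ∠(BK, KT) = 89.99° ✓; |KT| = 7.200 ✗.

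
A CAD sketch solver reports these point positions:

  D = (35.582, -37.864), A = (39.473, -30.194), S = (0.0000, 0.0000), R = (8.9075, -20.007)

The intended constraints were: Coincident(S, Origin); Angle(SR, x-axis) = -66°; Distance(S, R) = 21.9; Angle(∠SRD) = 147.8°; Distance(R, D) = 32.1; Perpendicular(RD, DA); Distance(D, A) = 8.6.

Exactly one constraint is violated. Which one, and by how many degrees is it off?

Perpendicular(RD, DA) — off by 6.90°.

S = (0.00, 0.00) ✓; SR at -66.00° ✓; |SR| = 21.90 ✓; ∠SRD = 147.8° ✓; |RD| = 32.10 ✓; ∠(RD, DA) = 96.90° ✗; |DA| = 8.601 ✓.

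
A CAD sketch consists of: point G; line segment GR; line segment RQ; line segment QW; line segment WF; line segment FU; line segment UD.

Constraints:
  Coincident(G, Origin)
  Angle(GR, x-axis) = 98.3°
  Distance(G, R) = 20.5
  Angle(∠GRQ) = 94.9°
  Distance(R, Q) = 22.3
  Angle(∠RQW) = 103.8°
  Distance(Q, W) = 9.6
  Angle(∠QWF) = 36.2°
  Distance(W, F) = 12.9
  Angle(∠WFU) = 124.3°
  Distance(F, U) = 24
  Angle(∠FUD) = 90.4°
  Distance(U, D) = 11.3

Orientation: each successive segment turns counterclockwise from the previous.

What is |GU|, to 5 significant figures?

47.200

∠QWF = 36.2° gives WF at 43.400° from the x-axis; with |WF| = 12.9, F = (-17.580, 18.384). ∠WFU = 124.3° gives FU at 99.100° from the x-axis; with |FU| = 24.0, U = (-21.376, 42.082). Then |GU| = |U − G| = 47.200.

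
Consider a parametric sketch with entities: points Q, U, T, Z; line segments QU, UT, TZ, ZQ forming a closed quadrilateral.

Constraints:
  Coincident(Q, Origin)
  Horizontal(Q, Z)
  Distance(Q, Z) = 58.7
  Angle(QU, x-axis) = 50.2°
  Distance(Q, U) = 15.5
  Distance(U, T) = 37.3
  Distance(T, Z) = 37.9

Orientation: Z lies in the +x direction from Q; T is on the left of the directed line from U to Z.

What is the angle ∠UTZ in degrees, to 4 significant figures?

83.78°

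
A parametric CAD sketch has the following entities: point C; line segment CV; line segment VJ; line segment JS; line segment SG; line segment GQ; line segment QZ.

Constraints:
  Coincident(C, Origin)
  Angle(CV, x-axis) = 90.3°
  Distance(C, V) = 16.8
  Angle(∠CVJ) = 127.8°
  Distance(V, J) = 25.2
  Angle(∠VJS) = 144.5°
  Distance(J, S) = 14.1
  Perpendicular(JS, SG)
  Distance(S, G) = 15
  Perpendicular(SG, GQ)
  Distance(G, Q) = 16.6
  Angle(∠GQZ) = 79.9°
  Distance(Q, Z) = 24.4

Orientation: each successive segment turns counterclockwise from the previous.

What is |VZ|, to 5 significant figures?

32.506

The perpendicularity gives GQ at right angles to SG, so GQ runs at -2.0000°; with |GQ| = 16.6, Q = (-18.105, 17.062). ∠GQZ = 79.9° gives QZ at 98.100° from the x-axis; with |QZ| = 24.4, Z = (-21.543, 41.219). Then |VZ| = |Z − V| = 32.506.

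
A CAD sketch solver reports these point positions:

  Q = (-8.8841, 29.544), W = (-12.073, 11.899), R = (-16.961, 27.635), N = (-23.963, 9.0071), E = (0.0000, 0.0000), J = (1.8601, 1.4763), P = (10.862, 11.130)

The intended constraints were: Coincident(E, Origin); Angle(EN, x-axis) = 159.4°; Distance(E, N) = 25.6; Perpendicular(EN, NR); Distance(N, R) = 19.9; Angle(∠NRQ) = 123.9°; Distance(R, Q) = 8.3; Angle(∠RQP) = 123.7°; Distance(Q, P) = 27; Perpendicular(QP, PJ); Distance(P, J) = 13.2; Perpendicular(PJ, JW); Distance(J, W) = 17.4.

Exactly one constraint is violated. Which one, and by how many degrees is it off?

Perpendicular(PJ, JW) — off by 6.20°.

E = (0.00, 0.00) ✓; EN at 159.4° ✓; |EN| = 25.60 ✓; ∠(EN, NR) = 90.00° ✓; |NR| = 19.90 ✓; ∠NRQ = 123.9° ✓; |RQ| = 8.299 ✓; ∠RQP = 123.7° ✓; |QP| = 27.00 ✓; ∠(QP, PJ) = 90.00° ✓; |PJ| = 13.20 ✓; ∠(PJ, JW) = 83.80° ✗; |JW| = 17.40 ✓.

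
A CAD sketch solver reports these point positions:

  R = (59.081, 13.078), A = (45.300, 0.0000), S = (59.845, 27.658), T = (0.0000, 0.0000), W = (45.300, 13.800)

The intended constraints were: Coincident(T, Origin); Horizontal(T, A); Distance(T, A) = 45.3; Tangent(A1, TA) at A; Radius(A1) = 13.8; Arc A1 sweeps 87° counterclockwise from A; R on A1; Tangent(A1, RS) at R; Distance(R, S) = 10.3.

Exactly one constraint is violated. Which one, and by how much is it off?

Distance(R, S) = 10.3 — off by 4.30.

T = (0.00, 0.00) ✓; T.y = 0.00, A.y = 0.00 ✓; |TA| = 45.30 ✓; ∠(WA, AT) = 90.00° ✓; |WA| = 13.80 ✓; bearing(W→R) − bearing(W→A) = 87.00° ✓; |WR| = 13.80 ✓; ∠(WR, RS) = 90.00° ✓; |RS| = 14.60 ✗.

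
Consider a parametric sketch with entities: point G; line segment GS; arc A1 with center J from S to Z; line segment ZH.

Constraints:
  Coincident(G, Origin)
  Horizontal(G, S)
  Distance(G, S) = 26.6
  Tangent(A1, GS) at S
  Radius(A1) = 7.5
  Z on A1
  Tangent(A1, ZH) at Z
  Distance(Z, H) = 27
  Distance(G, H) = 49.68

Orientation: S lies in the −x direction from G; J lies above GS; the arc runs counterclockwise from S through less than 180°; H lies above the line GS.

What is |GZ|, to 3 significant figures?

23.8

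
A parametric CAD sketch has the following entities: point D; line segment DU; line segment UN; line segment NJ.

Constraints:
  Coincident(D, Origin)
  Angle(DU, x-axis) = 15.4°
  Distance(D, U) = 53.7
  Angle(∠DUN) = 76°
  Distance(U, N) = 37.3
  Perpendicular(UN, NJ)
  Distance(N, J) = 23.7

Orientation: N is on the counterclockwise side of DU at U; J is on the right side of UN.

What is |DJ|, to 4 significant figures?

79.61

∠DUN = 76.0°, so UN runs at 15.4° + (180° − 76.0°) = 119.4° from the x-axis; with |UN| = 37.3, N = U + 37.3·(cos 119.4°, sin 119.4°) = (33.46, 46.76). UN is perpendicular to NJ; with |NJ| = 23.7 on the right of UN, J = N + 23.7·(0.8712, 0.4909) = (54.11, 58.39). Then |DJ| = |J − D| = 79.61.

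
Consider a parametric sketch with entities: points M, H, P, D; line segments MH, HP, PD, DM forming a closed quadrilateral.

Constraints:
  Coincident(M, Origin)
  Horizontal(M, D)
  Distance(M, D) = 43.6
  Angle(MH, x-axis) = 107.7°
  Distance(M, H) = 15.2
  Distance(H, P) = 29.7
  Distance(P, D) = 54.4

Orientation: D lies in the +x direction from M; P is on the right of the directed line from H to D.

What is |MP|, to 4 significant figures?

17.29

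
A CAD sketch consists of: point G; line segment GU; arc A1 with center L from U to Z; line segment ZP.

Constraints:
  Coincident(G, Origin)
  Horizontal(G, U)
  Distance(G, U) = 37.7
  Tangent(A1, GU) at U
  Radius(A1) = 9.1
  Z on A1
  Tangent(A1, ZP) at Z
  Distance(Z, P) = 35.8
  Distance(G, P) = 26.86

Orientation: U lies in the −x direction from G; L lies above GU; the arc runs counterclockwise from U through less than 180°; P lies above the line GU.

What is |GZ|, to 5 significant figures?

31.680

Checks: |LZ| = 9.100 ✓; ∠(LZ, ZP) = 90.00° ✓; |ZP| = 35.80 ✓; |GP| = 26.86 ✓.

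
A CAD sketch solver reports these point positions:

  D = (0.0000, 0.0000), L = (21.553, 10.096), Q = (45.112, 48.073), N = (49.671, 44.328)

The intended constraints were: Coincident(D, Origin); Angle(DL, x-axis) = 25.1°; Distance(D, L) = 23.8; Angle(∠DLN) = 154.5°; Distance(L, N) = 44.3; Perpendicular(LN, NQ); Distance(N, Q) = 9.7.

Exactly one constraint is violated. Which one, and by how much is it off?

Distance(N, Q) = 9.7 — off by 3.80.

D = (0.00, 0.00) ✓; DL at 25.10° ✓; |DL| = 23.80 ✓; ∠DLN = 154.5° ✓; |LN| = 44.30 ✓; ∠(LN, NQ) = 90.00° ✓; |NQ| = 5.900 ✗.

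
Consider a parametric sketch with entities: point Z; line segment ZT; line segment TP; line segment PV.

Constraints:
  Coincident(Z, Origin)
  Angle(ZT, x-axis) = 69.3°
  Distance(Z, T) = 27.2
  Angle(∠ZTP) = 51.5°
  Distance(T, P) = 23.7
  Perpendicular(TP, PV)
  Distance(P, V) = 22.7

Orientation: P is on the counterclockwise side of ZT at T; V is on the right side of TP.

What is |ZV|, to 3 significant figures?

44.5

Z is at the origin; ZT runs at 69.3° with length 27.2, so T = 27.2·(cos 69.3°, sin 69.3°) = (9.61, 25.4). ∠ZTP = 51.5°, so TP runs at 69.3° + (180° − 51.5°) = 198° from the x-axis; with |TP| = 23.7, P = T + 23.7·(cos 198°, sin 198°) = (-13.0, 18.2). TP ⟂ PV; with |PV| = 22.7 on the right of TP, V = P + 22.7·(-0.306, 0.952) = (-19.9, 39.8). Then |ZV| = |V − Z| = 44.5.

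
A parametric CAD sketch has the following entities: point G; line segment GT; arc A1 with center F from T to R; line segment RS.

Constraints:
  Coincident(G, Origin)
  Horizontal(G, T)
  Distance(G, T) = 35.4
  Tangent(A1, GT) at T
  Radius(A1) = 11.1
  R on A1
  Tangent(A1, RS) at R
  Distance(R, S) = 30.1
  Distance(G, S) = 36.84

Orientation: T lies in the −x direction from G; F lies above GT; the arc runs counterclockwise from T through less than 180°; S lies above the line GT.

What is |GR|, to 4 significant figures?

26.08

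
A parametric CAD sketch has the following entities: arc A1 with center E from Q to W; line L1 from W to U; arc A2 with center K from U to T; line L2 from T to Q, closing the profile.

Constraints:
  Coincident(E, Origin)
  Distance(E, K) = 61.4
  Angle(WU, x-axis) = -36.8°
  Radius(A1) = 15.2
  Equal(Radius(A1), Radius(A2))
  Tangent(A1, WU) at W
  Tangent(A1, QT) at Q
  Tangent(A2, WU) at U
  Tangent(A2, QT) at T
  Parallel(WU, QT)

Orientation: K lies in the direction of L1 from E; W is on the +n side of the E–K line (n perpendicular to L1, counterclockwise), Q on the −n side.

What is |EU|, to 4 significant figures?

63.25

The slot axis is L1's direction at -36.8°, so u = (cos -36.8°, sin -36.8°) = (0.8007, -0.5990) and n = (−sin -36.8°, cos -36.8°) = (0.5990, 0.8007). E is at the origin and K lies 61.4 along u from E, so K = 61.4·u = (49.16, -36.78). Tangency of A1 to both parallel lines with radius 15.2 puts W and Q at E ± 15.2·n: W = (9.105, 12.17), Q = (-9.105, -12.17). Equal radii place U and T the same way about K: U = K + 15.2·n = (58.27, -24.61), T = K − 15.2·n = (40.06, -48.95). Then |EU| = |U − E| = 63.25.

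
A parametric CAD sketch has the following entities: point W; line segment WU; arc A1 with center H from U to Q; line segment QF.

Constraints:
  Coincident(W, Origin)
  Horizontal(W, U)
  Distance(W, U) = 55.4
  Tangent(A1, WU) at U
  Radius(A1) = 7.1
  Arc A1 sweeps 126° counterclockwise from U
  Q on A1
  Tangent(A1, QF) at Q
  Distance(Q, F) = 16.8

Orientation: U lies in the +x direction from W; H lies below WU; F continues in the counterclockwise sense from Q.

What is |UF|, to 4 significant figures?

25.21

On A1, U sits at bearing 90° from H; a 126° counterclockwise sweep puts Q at bearing 216°, so Q = H + 7.1·(cos 216°, sin 216°) = (49.66, -11.27). Tangency of A1 to QF means the radius HQ is perpendicular to QF, so QF runs along (−sin 216°, cos 216°); with |QF| = 16.8, F = (59.53, -24.86). Then |UF| = |F − U| = 25.21.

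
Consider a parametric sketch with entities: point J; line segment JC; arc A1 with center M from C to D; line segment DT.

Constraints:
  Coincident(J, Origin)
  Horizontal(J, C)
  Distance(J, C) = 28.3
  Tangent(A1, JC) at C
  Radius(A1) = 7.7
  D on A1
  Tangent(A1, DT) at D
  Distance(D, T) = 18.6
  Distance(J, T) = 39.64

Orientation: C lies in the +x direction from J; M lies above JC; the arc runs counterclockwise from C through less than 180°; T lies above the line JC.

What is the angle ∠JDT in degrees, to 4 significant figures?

84.08°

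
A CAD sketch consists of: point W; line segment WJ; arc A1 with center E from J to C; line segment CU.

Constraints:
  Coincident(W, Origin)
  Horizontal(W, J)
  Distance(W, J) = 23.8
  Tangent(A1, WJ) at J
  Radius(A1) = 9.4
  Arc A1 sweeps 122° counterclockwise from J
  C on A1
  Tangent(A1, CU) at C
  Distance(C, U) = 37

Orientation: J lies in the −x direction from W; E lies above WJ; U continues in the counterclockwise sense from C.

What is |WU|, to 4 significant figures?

57.88

W is at the origin; W and J share the same y with |WJ| = 23.8 and J on the −x side, so J = (-23.80, 0.000). The tangent condition forces EJ to be normal to WJ, so E = J + (0, 9.4) = (-23.80, 9.400). On A1, J sits at bearing -90° from E; a 122° counterclockwise sweep puts C at bearing 32°, so C = E + 9.4·(cos 32°, sin 32°) = (-15.83, 14.38). A1 meets CU tangentially, so EC is at right angles to CU, so CU runs along (−sin 32°, cos 32°); with |CU| = 37.0, U = (-35.44, 45.76). Then |WU| = |U − W| = 57.88.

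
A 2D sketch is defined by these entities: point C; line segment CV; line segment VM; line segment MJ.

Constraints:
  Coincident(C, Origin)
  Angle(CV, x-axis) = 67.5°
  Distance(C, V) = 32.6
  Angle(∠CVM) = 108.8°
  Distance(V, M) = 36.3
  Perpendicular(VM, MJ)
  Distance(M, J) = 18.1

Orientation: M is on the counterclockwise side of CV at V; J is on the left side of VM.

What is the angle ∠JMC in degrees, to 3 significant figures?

56.6°

C is at the origin; CV runs at 67.5° with length 32.6, so V = 32.6·(cos 67.5°, sin 67.5°) = (12.5, 30.1). ∠CVM = 108.8°, so VM runs at 67.5° + (180° − 108.8°) = 139° from the x-axis; with |VM| = 36.3, M = V + 36.3·(cos 139°, sin 139°) = (-14.8, 54.1). VM ⟂ MJ; with |MJ| = 18.1 on the left of VM, J = M + 18.1·(-0.660, -0.751) = (-26.7, 40.5). Then cos ∠JMC = MJ·MC / (|MJ||MC|), giving 56.6°.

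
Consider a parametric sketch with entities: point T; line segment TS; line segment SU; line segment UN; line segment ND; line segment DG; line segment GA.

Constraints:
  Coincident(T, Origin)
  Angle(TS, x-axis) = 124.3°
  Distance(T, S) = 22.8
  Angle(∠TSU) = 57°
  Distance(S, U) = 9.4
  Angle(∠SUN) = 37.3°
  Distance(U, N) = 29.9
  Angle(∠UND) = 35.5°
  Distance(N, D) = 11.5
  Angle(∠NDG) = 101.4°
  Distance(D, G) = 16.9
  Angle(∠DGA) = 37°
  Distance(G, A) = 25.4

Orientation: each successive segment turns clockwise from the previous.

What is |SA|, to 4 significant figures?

27.14

∠NDG = 101.4° gives DG at -4.500° from the x-axis; with |DG| = 16.9, G = (-6.820, 10.13). ∠DGA = 37.0° gives GA at -147.5° from the x-axis; with |GA| = 25.4, A = (-28.24, -3.519). Then |SA| = |A − S| = 27.14.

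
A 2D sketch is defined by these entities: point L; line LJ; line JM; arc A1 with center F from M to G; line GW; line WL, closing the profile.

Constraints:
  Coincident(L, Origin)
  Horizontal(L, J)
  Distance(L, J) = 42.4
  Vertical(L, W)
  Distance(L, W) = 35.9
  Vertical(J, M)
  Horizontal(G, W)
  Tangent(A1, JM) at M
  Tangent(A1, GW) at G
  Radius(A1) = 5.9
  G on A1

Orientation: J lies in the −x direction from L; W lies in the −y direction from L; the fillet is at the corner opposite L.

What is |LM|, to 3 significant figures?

51.9

L is at the origin; L and J share the same y with |LJ| = 42.4 and J on the −x side, so J = (-42.4, 0.00). L and W share the same x with |LW| = 35.9 and W on the −y side, so W = (0.00, -35.9). The virtual corner opposite L is at (-42.4, -35.9). The tangent condition forces FM to be normal to JM and since A1 is tangent to GW there, FG ⟂ GW, with radius 5.9, so the center F sits 5.9 in from both sides at F = (-36.5, -30.0). That places the tangent points at M = (-42.4, -30.0) on JM and G = (-36.5, -35.9) on GW. Then |LM| = |M − L| = 51.9.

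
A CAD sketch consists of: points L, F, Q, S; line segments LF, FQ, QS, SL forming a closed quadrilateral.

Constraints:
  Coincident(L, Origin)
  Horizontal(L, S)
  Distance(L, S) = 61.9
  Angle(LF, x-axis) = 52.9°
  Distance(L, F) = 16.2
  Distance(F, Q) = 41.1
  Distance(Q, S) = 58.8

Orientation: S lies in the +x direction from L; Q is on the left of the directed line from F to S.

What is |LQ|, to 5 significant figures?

57.171

Checks: |FQ| = 41.10 ✓; |QS| = 58.80 ✓.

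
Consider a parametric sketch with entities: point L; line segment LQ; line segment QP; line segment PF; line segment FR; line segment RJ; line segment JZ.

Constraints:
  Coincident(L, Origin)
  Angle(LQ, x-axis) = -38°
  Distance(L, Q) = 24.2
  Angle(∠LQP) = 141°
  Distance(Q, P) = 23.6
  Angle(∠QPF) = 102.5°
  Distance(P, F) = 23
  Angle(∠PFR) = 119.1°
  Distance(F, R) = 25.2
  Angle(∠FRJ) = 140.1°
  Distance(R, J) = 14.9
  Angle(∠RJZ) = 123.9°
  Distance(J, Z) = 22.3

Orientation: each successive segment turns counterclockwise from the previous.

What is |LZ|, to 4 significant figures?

6.301

∠FRJ = 140.1° gives RJ at 179.3° from the x-axis; with |RJ| = 14.9, J = (13.22, 24.63). ∠RJZ = 123.9° gives JZ at -124.6° from the x-axis; with |JZ| = 22.3, Z = (0.5563, 6.277). Then |LZ| = |Z − L| = 6.301.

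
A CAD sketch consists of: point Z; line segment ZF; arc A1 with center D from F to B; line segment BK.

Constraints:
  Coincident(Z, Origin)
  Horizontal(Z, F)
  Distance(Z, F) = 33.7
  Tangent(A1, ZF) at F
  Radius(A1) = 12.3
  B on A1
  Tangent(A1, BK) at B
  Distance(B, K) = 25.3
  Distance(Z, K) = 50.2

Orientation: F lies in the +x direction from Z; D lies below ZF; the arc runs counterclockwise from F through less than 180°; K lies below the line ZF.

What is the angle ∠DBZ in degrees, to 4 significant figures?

125.2°

Z is at the origin; ZF is horizontal with |ZF| = 33.7 and F on the +x side, so F = (33.70, 0.000). A1 meets ZF tangentially, so DF is at right angles to ZF, so D = F + (0, -12.3) = (33.70, -12.30). Since DB ⟂ BK (tangency), |DK| = √(12.3² + 25.3²) = 28.13 regardless of where B sits on A1. So K lies on both circle(Z, 50.2) and circle(D, 28.13); the below-ZF intersection is K = (30.07, -40.20). B is the foot of the tangent from K: B = (22.04, -16.21).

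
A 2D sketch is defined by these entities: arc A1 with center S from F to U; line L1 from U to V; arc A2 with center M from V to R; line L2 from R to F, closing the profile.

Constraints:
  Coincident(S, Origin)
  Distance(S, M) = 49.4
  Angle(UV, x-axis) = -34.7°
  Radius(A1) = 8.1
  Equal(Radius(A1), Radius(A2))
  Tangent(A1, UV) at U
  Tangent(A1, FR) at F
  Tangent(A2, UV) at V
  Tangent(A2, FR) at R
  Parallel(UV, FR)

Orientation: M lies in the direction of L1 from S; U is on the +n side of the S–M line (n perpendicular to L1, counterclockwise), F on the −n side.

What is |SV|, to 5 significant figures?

50.060

The slot axis is L1's direction at -34.7°, so u = (cos -34.7°, sin -34.7°) = (0.82214, -0.56928) and n = (−sin -34.7°, cos -34.7°) = (0.56928, 0.82214). S is at the origin and M lies 49.4 along u from S, so M = 49.4·u = (40.614, -28.122). Tangency of A1 to both parallel lines with radius 8.1 puts U and F at S ± 8.1·n: U = (4.6112, 6.6594), F = (-4.6112, -6.6594). Equal radii place V and R the same way about M: V = M + 8.1·n = (45.225, -21.463), R = M − 8.1·n = (36.003, -34.782). Then |SV| = |V − S| = 50.060.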